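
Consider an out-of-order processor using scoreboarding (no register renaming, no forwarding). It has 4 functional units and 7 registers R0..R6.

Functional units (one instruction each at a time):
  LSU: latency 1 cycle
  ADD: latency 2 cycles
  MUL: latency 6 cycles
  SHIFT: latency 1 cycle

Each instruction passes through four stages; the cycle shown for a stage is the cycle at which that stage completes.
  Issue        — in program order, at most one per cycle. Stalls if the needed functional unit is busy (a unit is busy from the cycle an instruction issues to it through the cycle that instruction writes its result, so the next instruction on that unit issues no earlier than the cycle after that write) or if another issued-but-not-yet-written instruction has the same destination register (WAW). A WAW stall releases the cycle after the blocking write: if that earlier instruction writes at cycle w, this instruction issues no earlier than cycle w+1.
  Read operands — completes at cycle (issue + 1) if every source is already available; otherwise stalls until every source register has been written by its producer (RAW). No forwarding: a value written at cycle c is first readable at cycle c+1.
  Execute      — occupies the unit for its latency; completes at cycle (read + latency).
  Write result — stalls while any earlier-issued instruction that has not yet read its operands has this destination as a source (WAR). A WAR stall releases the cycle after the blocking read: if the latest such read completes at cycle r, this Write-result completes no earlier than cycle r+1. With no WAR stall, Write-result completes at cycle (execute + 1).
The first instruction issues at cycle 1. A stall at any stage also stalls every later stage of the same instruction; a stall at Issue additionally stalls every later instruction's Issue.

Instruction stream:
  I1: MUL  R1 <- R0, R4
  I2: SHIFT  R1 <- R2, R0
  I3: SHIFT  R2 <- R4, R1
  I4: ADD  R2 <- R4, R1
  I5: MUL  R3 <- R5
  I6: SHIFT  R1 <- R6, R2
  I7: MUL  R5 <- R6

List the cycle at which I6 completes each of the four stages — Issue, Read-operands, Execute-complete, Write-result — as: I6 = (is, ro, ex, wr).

I1 -> (1, 2, 8, 9)
I2 -> (10, 11, 12, 13)  // WAW R1: wait I1 write@9
I3 -> (14, 15, 16, 17)  // struct: SHIFT busy until I2 writes@13
I4 -> (18, 19, 21, 22)  // WAW R2: wait I3 write@17
I5 -> (19, 20, 26, 27)
I6 -> (20, 23, 24, 25)  // RAW R2: wait I4 write@22
I7 -> (28, 29, 35, 36)  // struct: MUL busy until I5 writes@27

I6 = (20, 23, 24, 25)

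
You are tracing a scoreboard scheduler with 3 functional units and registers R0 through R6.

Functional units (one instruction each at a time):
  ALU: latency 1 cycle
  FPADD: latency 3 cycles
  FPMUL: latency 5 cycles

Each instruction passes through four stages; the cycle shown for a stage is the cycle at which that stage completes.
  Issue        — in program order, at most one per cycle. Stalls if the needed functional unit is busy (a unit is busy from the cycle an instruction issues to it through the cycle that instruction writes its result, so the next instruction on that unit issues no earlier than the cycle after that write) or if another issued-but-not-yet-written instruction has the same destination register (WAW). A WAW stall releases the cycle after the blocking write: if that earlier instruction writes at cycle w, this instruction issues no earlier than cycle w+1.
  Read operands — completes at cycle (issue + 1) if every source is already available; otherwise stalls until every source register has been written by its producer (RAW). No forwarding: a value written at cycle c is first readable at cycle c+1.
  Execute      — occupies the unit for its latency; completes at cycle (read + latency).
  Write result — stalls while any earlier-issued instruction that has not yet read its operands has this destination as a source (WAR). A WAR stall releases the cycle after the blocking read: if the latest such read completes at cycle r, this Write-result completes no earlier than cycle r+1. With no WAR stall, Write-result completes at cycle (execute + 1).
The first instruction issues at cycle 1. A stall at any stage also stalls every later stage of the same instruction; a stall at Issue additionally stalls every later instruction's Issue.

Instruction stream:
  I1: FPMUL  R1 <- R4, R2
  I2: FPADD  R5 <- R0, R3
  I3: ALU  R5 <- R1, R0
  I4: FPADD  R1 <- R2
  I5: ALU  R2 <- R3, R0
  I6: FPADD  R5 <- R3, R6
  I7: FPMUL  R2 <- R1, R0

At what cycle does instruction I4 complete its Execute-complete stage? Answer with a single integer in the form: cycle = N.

cycle = 13

[I1] 1/2/7/8
[I2] 2/3/6/7
[I3] 8/9/10/11  (WAW R5: wait I2 write@7)
[I4] 9/10/13/14
[I5] 12/13/14/15  (struct: ALU busy until I3 writes@11)
[I6] 15/16/19/20  (struct: FPADD busy until I4 writes@14)
[I7] 16/17/22/23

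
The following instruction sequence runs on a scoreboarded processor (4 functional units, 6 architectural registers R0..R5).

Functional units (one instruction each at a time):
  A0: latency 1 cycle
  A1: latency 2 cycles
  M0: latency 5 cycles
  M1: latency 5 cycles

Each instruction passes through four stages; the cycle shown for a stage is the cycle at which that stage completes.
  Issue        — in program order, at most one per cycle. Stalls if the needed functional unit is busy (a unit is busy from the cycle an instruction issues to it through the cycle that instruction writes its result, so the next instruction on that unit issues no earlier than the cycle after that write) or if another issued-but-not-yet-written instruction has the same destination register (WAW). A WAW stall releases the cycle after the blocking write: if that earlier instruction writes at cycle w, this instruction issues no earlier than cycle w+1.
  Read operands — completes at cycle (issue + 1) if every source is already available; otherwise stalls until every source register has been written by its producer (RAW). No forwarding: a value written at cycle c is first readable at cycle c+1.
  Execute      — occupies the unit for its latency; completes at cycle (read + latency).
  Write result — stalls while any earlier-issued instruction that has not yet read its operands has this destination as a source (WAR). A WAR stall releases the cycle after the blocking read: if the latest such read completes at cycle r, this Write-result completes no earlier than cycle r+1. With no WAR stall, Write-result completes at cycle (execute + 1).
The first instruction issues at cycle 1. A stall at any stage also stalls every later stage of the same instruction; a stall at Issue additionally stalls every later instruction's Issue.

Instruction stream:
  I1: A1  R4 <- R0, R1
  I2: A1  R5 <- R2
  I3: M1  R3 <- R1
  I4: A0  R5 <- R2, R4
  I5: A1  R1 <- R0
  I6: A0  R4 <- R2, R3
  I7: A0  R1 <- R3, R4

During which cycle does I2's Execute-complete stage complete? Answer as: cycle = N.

cycle = 9

c1: issue I1 (A1)
c2: I1 read-ops
c4: I1 finished on A1
c5: I1→R4
c6: issue I2 (A1)
c7: I2 read-ops; issue I3 (M1)
c8: I3 read-ops
c9: I2 finished on A1
c10: I2→R5
c11: issue I4 (A0)
c12: I4 read-ops; issue I5 (A1)
c13: I3 finished on M1; I4 finished on A0; I5 read-ops
c14: I3→R3; I4→R5
c15: I5 finished on A1; issue I6 (A0)
c16: I5→R1; I6 read-ops
c17: I6 finished on A0
c18: I6→R4
c19: issue I7 (A0)
c20: I7 read-ops
c21: I7 finished on A0
c22: I7→R1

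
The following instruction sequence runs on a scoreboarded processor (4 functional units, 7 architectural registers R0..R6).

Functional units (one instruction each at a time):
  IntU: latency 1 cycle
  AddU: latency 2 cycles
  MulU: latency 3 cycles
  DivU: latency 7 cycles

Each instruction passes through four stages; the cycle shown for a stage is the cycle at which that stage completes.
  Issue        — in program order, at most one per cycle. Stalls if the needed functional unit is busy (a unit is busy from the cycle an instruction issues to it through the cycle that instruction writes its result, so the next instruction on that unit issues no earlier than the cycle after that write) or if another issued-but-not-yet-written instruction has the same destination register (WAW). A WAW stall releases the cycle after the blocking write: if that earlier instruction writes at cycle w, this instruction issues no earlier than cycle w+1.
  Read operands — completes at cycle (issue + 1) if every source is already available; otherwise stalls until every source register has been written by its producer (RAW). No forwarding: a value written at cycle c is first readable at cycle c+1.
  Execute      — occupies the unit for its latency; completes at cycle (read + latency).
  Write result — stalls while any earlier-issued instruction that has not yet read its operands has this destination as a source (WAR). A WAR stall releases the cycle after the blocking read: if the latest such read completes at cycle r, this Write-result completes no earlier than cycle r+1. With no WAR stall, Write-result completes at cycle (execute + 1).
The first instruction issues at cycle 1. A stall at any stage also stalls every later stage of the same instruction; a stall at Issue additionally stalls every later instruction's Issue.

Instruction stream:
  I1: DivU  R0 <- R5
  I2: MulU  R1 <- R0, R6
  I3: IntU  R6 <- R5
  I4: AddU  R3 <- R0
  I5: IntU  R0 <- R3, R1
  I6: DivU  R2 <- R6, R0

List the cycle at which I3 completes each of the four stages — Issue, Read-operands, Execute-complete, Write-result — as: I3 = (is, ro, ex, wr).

[1] I1 issues→DivU
[2] I1 reads, I2 issues→MulU
[3] I3 issues→IntU
[4] I3 reads, I4 issues→AddU
[5] I3 exec-done
[9] I1 exec-done
[10] I1 writes R0
[11] I2 reads, I4 reads
[12] I3 writes R6
[13] I4 exec-done, I5 issues→IntU
[14] I2 exec-done, I4 writes R3, I6 issues→DivU
[15] I2 writes R1
[16] I5 reads
[17] I5 exec-done
[18] I5 writes R0
[19] I6 reads
[26] I6 exec-done
[27] I6 writes R2

I3 = (3, 4, 5, 12)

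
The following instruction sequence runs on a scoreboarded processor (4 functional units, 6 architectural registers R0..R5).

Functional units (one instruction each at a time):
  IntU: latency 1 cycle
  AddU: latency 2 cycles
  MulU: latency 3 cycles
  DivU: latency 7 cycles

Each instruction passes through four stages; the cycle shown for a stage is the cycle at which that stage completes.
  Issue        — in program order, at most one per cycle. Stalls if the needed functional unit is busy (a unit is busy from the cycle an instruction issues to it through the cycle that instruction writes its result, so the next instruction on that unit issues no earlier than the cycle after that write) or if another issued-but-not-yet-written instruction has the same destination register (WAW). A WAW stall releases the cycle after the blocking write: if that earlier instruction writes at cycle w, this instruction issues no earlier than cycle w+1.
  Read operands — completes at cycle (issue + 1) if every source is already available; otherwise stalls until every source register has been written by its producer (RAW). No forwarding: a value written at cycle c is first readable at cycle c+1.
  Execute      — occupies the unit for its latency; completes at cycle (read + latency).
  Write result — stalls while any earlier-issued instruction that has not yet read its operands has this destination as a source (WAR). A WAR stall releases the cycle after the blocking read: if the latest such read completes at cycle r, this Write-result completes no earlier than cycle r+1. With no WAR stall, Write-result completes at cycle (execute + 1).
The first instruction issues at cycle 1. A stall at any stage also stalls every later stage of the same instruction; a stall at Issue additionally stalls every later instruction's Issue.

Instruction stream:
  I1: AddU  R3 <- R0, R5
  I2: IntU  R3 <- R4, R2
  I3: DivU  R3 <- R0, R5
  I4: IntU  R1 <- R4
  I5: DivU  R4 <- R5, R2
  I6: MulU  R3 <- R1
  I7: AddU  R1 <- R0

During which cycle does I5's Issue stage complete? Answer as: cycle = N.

cycle = 20

I1  is:1  ro:2  ex:4  wr:5
I2  is:6  ro:7  ex:8  wr:9  — WAW R3: wait I1 write@5
I3  is:10  ro:11  ex:18  wr:19  — WAW R3: wait I2 write@9
I4  is:11  ro:12  ex:13  wr:14
I5  is:20  ro:21  ex:28  wr:29  — struct: DivU busy until I3 writes@19
I6  is:21  ro:22  ex:25  wr:26
I7  is:22  ro:23  ex:25  wr:26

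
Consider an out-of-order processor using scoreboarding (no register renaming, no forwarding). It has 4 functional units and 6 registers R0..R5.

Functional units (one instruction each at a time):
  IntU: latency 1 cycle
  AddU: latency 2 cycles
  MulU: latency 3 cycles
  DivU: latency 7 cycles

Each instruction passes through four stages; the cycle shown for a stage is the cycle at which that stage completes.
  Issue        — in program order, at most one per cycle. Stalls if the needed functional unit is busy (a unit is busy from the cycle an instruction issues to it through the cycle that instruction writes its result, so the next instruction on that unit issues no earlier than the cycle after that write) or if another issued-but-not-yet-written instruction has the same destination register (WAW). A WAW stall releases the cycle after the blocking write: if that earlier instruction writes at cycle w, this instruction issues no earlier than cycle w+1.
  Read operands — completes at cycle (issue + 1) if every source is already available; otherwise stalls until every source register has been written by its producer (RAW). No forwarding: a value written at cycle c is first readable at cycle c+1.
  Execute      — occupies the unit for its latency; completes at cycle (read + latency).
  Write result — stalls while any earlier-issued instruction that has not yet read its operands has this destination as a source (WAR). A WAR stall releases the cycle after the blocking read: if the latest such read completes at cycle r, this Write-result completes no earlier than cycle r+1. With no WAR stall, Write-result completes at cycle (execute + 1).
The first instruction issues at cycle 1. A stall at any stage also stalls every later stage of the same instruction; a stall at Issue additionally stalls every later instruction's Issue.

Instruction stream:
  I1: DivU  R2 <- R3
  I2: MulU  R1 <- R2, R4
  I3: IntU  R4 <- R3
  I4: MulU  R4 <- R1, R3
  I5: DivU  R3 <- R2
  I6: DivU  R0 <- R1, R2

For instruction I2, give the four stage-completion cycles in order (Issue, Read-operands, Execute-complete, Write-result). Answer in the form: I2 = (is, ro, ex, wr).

I2 = (2, 11, 14, 15)

I1: IS=1 RO=2 EX=9 WR=10
I2: IS=2 RO=11 EX=14 WR=15  [RAW R2: wait I1 write@10]
I3: IS=3 RO=4 EX=5 WR=12  [WAR R4: wait I2 read@11]
I4: IS=16 RO=17 EX=20 WR=21  [struct: MulU busy until I2 writes@15]
I5: IS=17 RO=18 EX=25 WR=26
I6: IS=27 RO=28 EX=35 WR=36  [struct: DivU busy until I5 writes@26]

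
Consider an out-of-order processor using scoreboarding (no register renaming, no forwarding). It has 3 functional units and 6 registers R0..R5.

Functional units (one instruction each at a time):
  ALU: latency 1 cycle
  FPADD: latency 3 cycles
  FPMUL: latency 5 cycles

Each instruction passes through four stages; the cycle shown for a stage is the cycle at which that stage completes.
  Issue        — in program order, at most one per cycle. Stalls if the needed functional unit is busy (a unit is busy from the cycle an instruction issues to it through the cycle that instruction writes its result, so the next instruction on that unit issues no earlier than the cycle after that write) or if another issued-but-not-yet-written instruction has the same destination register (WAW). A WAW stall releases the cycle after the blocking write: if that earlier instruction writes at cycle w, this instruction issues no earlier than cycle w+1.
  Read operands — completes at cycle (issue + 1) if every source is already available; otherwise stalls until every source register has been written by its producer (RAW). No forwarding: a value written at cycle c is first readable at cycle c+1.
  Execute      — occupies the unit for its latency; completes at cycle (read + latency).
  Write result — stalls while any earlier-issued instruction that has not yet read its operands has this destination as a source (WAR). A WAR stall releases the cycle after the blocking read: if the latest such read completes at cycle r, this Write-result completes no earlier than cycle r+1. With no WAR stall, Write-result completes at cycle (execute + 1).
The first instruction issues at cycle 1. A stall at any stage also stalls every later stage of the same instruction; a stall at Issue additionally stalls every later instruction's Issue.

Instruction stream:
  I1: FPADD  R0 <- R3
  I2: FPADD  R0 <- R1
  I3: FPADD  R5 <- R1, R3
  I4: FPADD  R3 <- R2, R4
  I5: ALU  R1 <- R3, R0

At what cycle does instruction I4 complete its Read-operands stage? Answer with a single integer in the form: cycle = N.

I1 -> (1, 2, 5, 6)
I2 -> (7, 8, 11, 12)  // struct: FPADD busy until I1 writes@6
I3 -> (13, 14, 17, 18)  // struct: FPADD busy until I2 writes@12
I4 -> (19, 20, 23, 24)  // struct: FPADD busy until I3 writes@18
I5 -> (20, 25, 26, 27)  // RAW R3: wait I4 write@24

cycle = 20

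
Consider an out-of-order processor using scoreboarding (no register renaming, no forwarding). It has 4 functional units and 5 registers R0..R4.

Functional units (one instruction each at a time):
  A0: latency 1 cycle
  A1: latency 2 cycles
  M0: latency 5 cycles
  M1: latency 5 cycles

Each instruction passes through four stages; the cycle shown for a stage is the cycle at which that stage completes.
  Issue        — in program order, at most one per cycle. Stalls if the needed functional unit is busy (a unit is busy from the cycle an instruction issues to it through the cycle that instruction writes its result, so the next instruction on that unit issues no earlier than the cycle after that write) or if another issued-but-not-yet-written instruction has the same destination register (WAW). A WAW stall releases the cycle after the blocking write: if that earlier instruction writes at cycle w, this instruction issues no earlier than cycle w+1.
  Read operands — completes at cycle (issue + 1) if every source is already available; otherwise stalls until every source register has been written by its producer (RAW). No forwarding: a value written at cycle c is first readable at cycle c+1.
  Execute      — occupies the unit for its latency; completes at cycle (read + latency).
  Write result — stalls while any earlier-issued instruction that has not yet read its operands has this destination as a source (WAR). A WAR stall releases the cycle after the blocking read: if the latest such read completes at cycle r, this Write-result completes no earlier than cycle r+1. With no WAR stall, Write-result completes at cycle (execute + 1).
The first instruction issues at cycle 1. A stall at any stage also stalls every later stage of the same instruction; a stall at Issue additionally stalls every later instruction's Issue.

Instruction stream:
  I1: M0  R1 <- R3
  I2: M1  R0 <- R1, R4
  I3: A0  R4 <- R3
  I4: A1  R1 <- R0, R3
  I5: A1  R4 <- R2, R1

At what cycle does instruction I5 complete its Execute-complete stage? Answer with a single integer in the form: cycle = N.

I1: IS=1 RO=2 EX=7 WR=8
I2: IS=2 RO=9 EX=14 WR=15  [RAW R1: wait I1 write@8]
I3: IS=3 RO=4 EX=5 WR=10  [WAR R4: wait I2 read@9]
I4: IS=9 RO=16 EX=18 WR=19  [WAW R1: wait I1 write@8; RAW R0: wait I2 write@15]
I5: IS=20 RO=21 EX=23 WR=24  [struct: A1 busy until I4 writes@19]

cycle = 23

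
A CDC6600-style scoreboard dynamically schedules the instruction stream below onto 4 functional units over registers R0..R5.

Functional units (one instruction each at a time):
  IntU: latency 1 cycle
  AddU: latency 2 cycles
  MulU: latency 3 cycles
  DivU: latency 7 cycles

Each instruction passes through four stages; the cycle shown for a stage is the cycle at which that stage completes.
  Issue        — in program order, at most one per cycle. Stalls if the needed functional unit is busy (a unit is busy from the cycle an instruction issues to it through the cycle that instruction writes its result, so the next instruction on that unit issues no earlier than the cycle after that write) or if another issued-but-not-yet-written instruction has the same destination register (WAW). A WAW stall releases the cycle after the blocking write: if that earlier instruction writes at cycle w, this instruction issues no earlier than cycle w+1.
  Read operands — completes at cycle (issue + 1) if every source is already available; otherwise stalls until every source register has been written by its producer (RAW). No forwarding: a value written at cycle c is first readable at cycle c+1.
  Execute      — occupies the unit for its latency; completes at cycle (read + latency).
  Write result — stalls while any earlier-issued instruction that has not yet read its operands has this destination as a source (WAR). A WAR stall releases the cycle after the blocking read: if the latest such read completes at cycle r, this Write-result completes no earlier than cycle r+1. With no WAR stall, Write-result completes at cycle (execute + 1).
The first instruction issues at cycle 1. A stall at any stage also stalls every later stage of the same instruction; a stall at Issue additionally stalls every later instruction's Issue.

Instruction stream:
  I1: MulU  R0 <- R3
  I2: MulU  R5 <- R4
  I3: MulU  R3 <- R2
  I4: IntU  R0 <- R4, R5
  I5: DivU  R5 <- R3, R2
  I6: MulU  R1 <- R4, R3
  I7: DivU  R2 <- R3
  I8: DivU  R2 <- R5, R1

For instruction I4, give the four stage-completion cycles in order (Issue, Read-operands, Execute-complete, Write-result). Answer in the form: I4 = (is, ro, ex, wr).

[I1] 1/2/5/6
[I2] 7/8/11/12  (struct: MulU busy until I1 writes@6)
[I3] 13/14/17/18  (struct: MulU busy until I2 writes@12)
[I4] 14/15/16/17
[I5] 15/19/26/27  (RAW R3: wait I3 write@18)
[I6] 19/20/23/24  (struct: MulU busy until I3 writes@18)
[I7] 28/29/36/37  (struct: DivU busy until I5 writes@27)
[I8] 38/39/46/47  (struct: DivU busy until I7 writes@37)

I4 = (14, 15, 16, 17)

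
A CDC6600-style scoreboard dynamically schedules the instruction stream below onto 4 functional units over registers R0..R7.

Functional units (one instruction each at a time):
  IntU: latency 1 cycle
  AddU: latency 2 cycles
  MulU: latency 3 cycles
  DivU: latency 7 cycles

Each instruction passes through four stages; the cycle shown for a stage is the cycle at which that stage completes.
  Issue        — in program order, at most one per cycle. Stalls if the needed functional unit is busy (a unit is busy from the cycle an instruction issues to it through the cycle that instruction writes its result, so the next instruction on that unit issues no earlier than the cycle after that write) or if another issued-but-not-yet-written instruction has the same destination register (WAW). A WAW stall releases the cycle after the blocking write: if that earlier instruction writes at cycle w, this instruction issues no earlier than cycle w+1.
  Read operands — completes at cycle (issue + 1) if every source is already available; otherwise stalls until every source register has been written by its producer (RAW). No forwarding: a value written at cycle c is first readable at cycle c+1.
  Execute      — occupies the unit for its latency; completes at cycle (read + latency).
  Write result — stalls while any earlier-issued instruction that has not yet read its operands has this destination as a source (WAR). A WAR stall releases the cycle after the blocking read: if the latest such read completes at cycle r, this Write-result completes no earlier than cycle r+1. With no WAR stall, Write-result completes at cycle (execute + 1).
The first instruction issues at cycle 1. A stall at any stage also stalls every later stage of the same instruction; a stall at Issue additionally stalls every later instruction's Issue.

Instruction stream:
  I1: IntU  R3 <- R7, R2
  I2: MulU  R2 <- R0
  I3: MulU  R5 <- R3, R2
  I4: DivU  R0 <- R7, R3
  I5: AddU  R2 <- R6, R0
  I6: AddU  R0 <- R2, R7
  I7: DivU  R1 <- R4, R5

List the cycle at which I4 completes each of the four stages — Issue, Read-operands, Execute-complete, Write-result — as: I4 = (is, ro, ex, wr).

I4 = (9, 10, 17, 18)

[I1] 1/2/3/4
[I2] 2/3/6/7
[I3] 8/9/12/13  (struct: MulU busy until I2 writes@7)
[I4] 9/10/17/18
[I5] 10/19/21/22  (RAW R0: wait I4 write@18)
[I6] 23/24/26/27  (struct: AddU busy until I5 writes@22)
[I7] 24/25/32/33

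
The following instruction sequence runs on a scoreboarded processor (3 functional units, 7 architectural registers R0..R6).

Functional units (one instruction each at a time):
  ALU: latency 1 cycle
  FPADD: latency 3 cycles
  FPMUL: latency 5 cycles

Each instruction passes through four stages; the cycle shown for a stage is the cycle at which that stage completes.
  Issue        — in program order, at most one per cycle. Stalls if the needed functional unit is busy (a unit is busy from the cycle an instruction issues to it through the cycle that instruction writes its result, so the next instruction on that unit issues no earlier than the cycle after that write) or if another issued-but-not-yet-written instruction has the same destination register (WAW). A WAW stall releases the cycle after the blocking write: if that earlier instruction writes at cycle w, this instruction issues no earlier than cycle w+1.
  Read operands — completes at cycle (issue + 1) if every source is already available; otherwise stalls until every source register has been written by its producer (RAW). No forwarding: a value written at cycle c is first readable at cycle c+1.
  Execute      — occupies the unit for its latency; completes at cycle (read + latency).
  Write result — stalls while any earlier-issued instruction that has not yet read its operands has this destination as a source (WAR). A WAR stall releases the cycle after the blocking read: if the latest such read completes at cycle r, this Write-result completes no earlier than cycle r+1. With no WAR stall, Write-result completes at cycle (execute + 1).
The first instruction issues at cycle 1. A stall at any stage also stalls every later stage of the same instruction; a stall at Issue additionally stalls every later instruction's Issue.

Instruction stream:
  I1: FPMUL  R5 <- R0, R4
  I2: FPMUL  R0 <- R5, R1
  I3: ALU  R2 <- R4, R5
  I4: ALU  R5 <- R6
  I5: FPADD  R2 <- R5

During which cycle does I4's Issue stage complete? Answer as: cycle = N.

cycle = 14

I1  is:1  ro:2  ex:7  wr:8
I2  is:9  ro:10  ex:15  wr:16  — struct: FPMUL busy until I1 writes@8
I3  is:10  ro:11  ex:12  wr:13
I4  is:14  ro:15  ex:16  wr:17  — struct: ALU busy until I3 writes@13
I5  is:15  ro:18  ex:21  wr:22  — RAW R5: wait I4 write@17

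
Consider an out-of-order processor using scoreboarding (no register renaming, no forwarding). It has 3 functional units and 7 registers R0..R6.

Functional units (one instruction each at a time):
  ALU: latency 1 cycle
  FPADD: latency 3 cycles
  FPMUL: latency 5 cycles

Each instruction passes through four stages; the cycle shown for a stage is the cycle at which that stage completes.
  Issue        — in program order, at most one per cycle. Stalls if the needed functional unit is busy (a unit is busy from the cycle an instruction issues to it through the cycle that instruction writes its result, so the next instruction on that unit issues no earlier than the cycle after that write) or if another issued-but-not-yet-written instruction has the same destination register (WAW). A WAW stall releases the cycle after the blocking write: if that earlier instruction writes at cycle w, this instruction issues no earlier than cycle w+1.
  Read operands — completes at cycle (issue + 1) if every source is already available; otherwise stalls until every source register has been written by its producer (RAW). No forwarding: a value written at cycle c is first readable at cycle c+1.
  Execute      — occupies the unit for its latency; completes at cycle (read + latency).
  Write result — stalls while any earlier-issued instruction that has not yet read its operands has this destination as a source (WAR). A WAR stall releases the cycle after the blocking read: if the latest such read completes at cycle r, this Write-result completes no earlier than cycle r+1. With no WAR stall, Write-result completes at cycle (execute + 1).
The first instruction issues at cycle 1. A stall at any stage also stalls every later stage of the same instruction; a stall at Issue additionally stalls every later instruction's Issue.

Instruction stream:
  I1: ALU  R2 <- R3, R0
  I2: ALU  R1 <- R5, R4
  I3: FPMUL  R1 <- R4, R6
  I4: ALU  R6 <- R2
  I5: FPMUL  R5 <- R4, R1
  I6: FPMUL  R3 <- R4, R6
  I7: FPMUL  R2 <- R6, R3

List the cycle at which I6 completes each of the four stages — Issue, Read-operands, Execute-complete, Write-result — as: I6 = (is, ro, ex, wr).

I6 = (25, 26, 31, 32)

1) issue 1, read 2, done 3, write 4
2) issue 5, read 6, done 7, write 8  <struct: ALU busy until I1 writes@4>
3) issue 9, read 10, done 15, write 16  <WAW R1: wait I2 write@8>
4) issue 10, read 11, done 12, write 13
5) issue 17, read 18, done 23, write 24  <struct: FPMUL busy until I3 writes@16>
6) issue 25, read 26, done 31, write 32  <struct: FPMUL busy until I5 writes@24>
7) issue 33, read 34, done 39, write 40  <struct: FPMUL busy until I6 writes@32>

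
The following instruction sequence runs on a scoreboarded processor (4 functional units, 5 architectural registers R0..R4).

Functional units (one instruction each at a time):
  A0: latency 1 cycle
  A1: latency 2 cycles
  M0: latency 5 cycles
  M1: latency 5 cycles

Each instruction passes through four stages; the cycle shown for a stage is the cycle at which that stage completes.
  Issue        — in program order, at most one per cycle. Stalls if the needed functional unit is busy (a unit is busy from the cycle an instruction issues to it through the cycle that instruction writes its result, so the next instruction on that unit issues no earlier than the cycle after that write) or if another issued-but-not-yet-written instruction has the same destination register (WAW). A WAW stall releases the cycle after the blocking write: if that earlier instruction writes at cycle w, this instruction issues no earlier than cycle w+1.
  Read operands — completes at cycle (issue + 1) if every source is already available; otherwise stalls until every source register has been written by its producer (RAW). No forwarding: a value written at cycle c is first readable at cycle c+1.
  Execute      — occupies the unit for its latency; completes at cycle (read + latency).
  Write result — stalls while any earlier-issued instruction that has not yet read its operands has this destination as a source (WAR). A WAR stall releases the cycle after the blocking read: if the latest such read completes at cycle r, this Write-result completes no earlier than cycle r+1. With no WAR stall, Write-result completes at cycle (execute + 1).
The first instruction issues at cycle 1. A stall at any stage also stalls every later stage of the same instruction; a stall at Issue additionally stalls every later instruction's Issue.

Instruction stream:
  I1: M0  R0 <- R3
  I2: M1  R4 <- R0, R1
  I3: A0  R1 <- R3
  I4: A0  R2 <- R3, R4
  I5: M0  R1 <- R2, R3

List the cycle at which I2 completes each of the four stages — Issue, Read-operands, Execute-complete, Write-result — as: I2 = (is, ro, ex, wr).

I2 = (2, 9, 14, 15)

[1] I1→M0
[2] I1 RO · I2→M1
[3] I3→A0
[4] I3 RO
[5] I3 EX
[7] I1 EX
[8] I1 WR R0
[9] I2 RO
[10] I3 WR R1
[11] I4→A0
[12] I5→M0
[14] I2 EX
[15] I2 WR R4
[16] I4 RO
[17] I4 EX
[18] I4 WR R2
[19] I5 RO
[24] I5 EX
[25] I5 WR R1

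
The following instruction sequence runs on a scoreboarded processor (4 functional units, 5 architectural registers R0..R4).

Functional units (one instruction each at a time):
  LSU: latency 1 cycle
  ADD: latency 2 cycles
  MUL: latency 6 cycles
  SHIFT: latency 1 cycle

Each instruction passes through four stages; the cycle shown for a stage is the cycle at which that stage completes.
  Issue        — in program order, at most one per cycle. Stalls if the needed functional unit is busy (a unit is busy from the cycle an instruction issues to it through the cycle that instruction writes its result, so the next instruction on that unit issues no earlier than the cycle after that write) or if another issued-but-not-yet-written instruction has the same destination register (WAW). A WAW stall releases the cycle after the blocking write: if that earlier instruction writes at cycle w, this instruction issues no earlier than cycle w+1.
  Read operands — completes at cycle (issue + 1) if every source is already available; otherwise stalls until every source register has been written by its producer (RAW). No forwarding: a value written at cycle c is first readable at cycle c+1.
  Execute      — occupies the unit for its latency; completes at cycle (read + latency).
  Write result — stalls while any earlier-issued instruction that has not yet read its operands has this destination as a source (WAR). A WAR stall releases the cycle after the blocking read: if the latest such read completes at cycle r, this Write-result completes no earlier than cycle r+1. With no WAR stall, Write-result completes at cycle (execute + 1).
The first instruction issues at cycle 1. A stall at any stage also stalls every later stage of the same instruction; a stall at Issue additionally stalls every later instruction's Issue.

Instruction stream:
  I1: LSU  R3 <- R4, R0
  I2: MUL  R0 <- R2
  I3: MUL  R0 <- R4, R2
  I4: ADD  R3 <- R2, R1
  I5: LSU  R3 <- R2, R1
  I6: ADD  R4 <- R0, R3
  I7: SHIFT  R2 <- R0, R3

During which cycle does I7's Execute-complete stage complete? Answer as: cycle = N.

cycle = 22

[1] I1 issues→LSU
[2] I1 reads; I2 issues→MUL
[3] I1 exec-done; I2 reads
[4] I1 writes R3
[9] I2 exec-done
[10] I2 writes R0
[11] I3 issues→MUL
[12] I3 reads; I4 issues→ADD
[13] I4 reads
[15] I4 exec-done
[16] I4 writes R3
[17] I5 issues→LSU
[18] I3 exec-done; I5 reads; I6 issues→ADD
[19] I3 writes R0; I5 exec-done; I7 issues→SHIFT
[20] I5 writes R3
[21] I6 reads; I7 reads
[22] I7 exec-done
[23] I6 exec-done; I7 writes R2
[24] I6 writes R4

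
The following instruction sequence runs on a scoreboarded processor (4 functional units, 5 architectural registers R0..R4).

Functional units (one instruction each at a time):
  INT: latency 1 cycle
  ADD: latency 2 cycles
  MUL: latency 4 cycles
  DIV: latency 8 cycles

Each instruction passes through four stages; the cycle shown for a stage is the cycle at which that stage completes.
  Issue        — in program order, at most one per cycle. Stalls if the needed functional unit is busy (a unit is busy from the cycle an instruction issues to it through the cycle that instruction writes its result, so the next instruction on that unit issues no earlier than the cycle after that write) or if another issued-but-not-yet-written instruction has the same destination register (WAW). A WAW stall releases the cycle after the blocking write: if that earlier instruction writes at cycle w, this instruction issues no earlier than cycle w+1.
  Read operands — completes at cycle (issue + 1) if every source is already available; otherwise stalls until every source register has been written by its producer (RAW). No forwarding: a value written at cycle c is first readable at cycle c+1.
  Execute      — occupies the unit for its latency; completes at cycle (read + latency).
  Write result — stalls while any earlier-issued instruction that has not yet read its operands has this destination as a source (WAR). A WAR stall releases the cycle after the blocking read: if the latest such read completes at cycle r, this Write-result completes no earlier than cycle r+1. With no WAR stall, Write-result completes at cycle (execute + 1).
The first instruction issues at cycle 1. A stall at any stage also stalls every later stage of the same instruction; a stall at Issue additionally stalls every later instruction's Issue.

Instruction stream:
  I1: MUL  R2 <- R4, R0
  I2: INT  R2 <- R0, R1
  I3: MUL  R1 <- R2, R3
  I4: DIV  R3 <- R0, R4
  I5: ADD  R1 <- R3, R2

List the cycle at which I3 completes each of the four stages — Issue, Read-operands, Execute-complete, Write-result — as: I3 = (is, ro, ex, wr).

I3 = (9, 12, 16, 17)

1) issue 1, read 2, done 6, write 7
2) issue 8, read 9, done 10, write 11  <WAW R2: wait I1 write@7>
3) issue 9, read 12, done 16, write 17  <RAW R2: wait I2 write@11>
4) issue 10, read 11, done 19, write 20
5) issue 18, read 21, done 23, write 24  <WAW R1: wait I3 write@17 / RAW R3: wait I4 write@20>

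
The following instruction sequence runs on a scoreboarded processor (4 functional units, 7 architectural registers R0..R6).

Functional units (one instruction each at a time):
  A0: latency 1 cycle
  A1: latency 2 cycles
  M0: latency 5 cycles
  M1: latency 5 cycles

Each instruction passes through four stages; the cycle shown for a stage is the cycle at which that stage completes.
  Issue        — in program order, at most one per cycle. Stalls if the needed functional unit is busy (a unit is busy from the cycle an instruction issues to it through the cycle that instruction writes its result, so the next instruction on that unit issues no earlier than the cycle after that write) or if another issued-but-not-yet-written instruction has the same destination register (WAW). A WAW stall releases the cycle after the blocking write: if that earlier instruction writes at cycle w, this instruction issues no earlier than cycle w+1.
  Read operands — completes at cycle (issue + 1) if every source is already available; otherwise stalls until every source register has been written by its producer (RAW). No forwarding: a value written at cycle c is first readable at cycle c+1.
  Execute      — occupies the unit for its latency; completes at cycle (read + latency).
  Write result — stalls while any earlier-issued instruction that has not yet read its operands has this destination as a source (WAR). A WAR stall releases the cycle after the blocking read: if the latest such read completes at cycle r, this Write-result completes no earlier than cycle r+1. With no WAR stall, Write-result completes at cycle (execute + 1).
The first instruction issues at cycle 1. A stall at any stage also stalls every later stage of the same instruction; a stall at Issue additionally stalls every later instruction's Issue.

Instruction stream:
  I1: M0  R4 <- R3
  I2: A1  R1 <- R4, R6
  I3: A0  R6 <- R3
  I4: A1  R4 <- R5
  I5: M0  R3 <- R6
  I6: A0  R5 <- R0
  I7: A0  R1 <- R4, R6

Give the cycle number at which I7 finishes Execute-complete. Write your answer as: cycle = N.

cycle = 21

[1] I1→M0
[2] I1 RO | I2→A1
[3] I3→A0
[4] I3 RO
[5] I3 EX
[7] I1 EX
[8] I1 WR R4
[9] I2 RO
[10] I3 WR R6
[11] I2 EX
[12] I2 WR R1
[13] I4→A1
[14] I4 RO | I5→M0
[15] I5 RO | I6→A0
[16] I4 EX | I6 RO
[17] I4 WR R4 | I6 EX
[18] I6 WR R5
[19] I7→A0
[20] I5 EX | I7 RO
[21] I5 WR R3 | I7 EX
[22] I7 WR R1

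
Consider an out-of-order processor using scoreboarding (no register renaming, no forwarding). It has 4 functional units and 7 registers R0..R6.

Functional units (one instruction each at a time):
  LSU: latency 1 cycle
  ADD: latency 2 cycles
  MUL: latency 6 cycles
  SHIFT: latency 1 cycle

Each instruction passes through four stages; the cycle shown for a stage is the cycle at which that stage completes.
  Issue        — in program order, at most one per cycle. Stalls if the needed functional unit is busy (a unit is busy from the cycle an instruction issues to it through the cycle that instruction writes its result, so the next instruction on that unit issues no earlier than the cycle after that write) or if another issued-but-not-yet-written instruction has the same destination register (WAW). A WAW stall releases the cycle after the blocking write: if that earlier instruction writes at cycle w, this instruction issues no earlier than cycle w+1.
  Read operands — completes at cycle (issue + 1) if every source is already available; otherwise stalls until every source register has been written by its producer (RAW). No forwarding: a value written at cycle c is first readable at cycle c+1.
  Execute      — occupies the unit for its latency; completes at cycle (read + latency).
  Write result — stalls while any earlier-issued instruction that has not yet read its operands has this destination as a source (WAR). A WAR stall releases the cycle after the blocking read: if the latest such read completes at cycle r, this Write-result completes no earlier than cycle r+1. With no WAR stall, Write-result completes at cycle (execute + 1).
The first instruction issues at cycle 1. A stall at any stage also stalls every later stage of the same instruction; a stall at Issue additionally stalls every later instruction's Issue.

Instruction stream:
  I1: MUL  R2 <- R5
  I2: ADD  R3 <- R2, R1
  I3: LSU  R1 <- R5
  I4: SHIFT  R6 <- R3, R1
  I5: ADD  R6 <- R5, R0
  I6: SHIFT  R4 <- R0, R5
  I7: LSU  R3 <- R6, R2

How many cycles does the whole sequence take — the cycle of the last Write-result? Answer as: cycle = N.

cycle = 24

I1: IS=1 RO=2 EX=8 WR=9
I2: IS=2 RO=10 EX=12 WR=13  [RAW R2: wait I1 write@9]
I3: IS=3 RO=4 EX=5 WR=11  [WAR R1: wait I2 read@10]
I4: IS=4 RO=14 EX=15 WR=16  [RAW R3: wait I2 write@13]
I5: IS=17 RO=18 EX=20 WR=21  [WAW R6: wait I4 write@16]
I6: IS=18 RO=19 EX=20 WR=21
I7: IS=19 RO=22 EX=23 WR=24  [RAW R6: wait I5 write@21]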